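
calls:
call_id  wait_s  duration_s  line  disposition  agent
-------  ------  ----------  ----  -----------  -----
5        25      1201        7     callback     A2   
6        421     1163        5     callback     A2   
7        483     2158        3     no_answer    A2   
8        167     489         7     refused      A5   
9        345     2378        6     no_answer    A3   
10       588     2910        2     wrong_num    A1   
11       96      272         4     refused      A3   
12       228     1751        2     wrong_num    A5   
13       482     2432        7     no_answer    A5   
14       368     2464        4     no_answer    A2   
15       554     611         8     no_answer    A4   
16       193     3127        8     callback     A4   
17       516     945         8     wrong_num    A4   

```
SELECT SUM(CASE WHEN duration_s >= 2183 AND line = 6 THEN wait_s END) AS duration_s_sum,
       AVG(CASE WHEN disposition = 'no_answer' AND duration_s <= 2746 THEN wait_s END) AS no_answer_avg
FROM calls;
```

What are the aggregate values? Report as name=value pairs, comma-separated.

[duration_s_sum: duration_s >= 2183 AND line = 6]
call_id=5: ✗
call_id=6: ✗
call_id=7: ✗
call_id=8: ✗
call_id=9: ✓ → 345
call_id=10: ✗
call_id=11: ✗
call_id=12: ✗
call_id=13: ✗
call_id=14: ✗
call_id=15: ✗
call_id=16: ✗
call_id=17: ✗
duration_s_sum = 345
—
[no_answer_avg: disposition = 'no_answer' AND duration_s <= 2746]
call_id=5: ✗
call_id=6: ✗
call_id=7: ✓ → 483
call_id=8: ✗
call_id=9: ✓ → 345
call_id=10: ✗
call_id=11: ✗
call_id=12: ✗
call_id=13: ✓ → 482
call_id=14: ✓ → 368
call_id=15: ✓ → 554
call_id=16: ✗
call_id=17: ✗
no_answer_avg = (483 + 345 + 482 + 368 + 554) / 5 = 446.4

duration_s_sum=345, no_answer_avg=446.4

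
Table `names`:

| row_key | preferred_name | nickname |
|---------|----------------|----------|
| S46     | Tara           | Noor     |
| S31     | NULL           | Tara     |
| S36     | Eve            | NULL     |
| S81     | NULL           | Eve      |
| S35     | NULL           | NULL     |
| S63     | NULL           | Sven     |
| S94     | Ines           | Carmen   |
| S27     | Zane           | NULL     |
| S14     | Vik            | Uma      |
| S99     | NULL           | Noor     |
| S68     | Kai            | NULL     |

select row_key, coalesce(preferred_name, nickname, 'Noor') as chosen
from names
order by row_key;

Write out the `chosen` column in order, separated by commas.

Vik, Zane, Tara, Noor, Eve, Tara, Sven, Kai, Eve, Ines, Noor

row_key=S14: preferred_name=Vik → Vik
row_key=S27: preferred_name=Zane → Zane
row_key=S31: preferred_name=NULL, nickname=Tara → Tara
row_key=S35: preferred_name=NULL, nickname=NULL, → literal Noor → Noor
row_key=S36: preferred_name=Eve → Eve
row_key=S46: preferred_name=Tara → Tara
row_key=S63: preferred_name=NULL, nickname=Sven → Sven
row_key=S68: preferred_name=Kai → Kai
row_key=S81: preferred_name=NULL, nickname=Eve → Eve
row_key=S94: preferred_name=Ines → Ines
row_key=S99: preferred_name=NULL, nickname=Noor → Noor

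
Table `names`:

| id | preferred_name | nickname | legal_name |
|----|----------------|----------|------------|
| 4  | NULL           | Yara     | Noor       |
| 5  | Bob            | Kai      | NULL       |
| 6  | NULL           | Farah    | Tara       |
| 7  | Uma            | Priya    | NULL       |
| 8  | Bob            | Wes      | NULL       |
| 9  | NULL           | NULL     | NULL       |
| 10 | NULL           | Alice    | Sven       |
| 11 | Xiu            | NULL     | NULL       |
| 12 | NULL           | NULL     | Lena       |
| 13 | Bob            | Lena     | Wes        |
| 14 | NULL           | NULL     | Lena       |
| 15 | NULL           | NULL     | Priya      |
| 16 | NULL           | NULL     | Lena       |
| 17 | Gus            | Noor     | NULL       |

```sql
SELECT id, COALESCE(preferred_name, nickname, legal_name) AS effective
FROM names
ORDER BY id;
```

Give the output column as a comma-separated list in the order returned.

Yara, Bob, Farah, Uma, Bob, NULL, Alice, Xiu, Lena, Bob, Lena, Priya, Lena, Gus

id=4: preferred_name=NULL, nickname=Yara → Yara
id=5: preferred_name=Bob → Bob
id=6: preferred_name=NULL, nickname=Farah → Farah
id=7: preferred_name=Uma → Uma
id=8: preferred_name=Bob → Bob
id=9: preferred_name=NULL, nickname=NULL, legal_name=NULL (all NULL) → NULL
id=10: preferred_name=NULL, nickname=Alice → Alice
id=11: preferred_name=Xiu → Xiu
id=12: preferred_name=NULL, nickname=NULL, legal_name=Lena → Lena
id=13: preferred_name=Bob → Bob
id=14: preferred_name=NULL, nickname=NULL, legal_name=Lena → Lena
id=15: preferred_name=NULL, nickname=NULL, legal_name=Priya → Priya
id=16: preferred_name=NULL, nickname=NULL, legal_name=Lena → Lena
id=17: preferred_name=Gus → Gus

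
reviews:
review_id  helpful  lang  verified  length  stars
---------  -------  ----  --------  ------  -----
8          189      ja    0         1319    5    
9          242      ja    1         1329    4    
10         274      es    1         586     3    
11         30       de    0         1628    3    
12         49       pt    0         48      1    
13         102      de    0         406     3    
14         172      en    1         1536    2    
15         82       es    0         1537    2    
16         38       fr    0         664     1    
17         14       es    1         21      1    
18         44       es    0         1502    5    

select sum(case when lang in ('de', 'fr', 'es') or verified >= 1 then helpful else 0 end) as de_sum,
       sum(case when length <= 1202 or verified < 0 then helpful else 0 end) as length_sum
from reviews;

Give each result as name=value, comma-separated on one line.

de_sum=998, length_sum=477

[de_sum: lang in ('de', 'fr', 'es') or verified >= 1]
review_id=8: ✗
review_id=9: ✓ → 242
review_id=10: ✓ → 274
review_id=11: ✓ → 30
review_id=12: ✗
review_id=13: ✓ → 102
review_id=14: ✓ → 172
review_id=15: ✓ → 82
review_id=16: ✓ → 38
review_id=17: ✓ → 14
review_id=18: ✓ → 44
de_sum = 242 + 274 + 30 + 102 + 172 + 82 + 38 + 14 + 44 = 998
—
[length_sum: length <= 1202 or verified < 0]
review_id=8: ✗
review_id=9: ✗
review_id=10: ✓ → 274
review_id=11: ✗
review_id=12: ✓ → 49
review_id=13: ✓ → 102
review_id=14: ✗
review_id=15: ✗
review_id=16: ✓ → 38
review_id=17: ✓ → 14
review_id=18: ✗
length_sum = 274 + 49 + 102 + 38 + 14 = 477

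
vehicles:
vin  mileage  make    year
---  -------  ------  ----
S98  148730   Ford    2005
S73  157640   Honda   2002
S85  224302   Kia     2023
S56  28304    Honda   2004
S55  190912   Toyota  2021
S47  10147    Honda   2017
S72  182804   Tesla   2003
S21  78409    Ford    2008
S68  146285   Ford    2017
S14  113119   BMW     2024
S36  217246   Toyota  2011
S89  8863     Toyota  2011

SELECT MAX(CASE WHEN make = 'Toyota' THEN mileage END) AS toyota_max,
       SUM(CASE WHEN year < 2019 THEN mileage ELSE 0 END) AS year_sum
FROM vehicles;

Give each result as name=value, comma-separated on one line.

toyota_max=217246, year_sum=978428

[toyota_max: make = 'Toyota']
vin=S98: ✗
vin=S73: ✗
vin=S85: ✗
vin=S56: ✗
vin=S55: ✓ → 190912
vin=S47: ✗
vin=S72: ✗
vin=S21: ✗
vin=S68: ✗
vin=S14: ✗
vin=S36: ✓ → 217246
vin=S89: ✓ → 8863
toyota_max = MAX(190912, 217246, 8863) = 217246
—
[year_sum: year < 2019]
vin=S98: ✓ → 148730
vin=S73: ✓ → 157640
vin=S85: ✗
vin=S56: ✓ → 28304
vin=S55: ✗
vin=S47: ✓ → 10147
vin=S72: ✓ → 182804
vin=S21: ✓ → 78409
vin=S68: ✓ → 146285
vin=S14: ✗
vin=S36: ✓ → 217246
vin=S89: ✓ → 8863
year_sum = 148730 + 157640 + 28304 + 10147 + 182804 + 78409 + 146285 + 217246 + 8863 = 978428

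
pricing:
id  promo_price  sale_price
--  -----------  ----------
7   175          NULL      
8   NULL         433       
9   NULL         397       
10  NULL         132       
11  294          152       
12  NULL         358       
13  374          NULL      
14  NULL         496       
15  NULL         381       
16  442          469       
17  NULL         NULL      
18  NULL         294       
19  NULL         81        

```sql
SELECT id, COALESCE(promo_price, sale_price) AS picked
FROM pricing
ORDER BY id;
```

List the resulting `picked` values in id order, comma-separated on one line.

175, 433, 397, 132, 294, 358, 374, 496, 381, 442, NULL, 294, 81

id=7: promo_price=175 → 175
id=8: promo_price=NULL, sale_price=433 → 433
id=9: promo_price=NULL, sale_price=397 → 397
id=10: promo_price=NULL, sale_price=132 → 132
id=11: promo_price=294 → 294
id=12: promo_price=NULL, sale_price=358 → 358
id=13: promo_price=374 → 374
id=14: promo_price=NULL, sale_price=496 → 496
id=15: promo_price=NULL, sale_price=381 → 381
id=16: promo_price=442 → 442
id=17: promo_price=NULL, sale_price=NULL (all NULL) → NULL
id=18: promo_price=NULL, sale_price=294 → 294
id=19: promo_price=NULL, sale_price=81 → 81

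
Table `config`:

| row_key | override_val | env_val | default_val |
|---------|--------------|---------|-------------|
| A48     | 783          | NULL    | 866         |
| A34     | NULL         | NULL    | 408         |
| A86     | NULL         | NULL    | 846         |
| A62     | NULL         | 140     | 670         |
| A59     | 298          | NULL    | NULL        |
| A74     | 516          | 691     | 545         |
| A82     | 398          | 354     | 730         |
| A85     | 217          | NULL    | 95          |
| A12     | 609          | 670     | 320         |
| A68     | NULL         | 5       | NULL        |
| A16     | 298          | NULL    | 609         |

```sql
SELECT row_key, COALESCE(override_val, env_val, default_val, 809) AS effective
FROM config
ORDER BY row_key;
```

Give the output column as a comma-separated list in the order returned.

row_key=A12: override_val=609 → 609
row_key=A16: override_val=298 → 298
row_key=A34: override_val=NULL, env_val=NULL, default_val=408 → 408
row_key=A48: override_val=783 → 783
row_key=A59: override_val=298 → 298
row_key=A62: override_val=NULL, env_val=140 → 140
row_key=A68: override_val=NULL, env_val=5 → 5
row_key=A74: override_val=516 → 516
row_key=A82: override_val=398 → 398
row_key=A85: override_val=217 → 217
row_key=A86: override_val=NULL, env_val=NULL, default_val=846 → 846

609, 298, 408, 783, 298, 140, 5, 516, 398, 217, 846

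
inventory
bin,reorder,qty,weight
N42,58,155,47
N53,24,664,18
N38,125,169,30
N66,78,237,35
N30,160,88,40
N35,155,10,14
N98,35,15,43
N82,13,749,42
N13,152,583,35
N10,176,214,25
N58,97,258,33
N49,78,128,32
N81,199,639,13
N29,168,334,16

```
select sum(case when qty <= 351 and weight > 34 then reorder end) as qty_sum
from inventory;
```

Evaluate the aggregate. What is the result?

331

bin=N42: ✓ → 58
bin=N53: ✗
bin=N38: ✗
bin=N66: ✓ → 78
bin=N30: ✓ → 160
bin=N35: ✗
bin=N98: ✓ → 35
bin=N82: ✗
bin=N13: ✗
bin=N10: ✗
bin=N58: ✗
bin=N49: ✗
bin=N81: ✗
bin=N29: ✗
qty_sum = 58 + 78 + 160 + 35 = 331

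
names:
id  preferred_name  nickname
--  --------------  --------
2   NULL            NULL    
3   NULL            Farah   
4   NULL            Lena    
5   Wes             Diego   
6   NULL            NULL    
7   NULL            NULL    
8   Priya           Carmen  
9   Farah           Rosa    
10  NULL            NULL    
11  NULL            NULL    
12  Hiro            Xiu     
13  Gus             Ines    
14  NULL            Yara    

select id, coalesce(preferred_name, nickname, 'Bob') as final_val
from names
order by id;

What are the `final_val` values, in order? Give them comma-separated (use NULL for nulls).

Bob, Farah, Lena, Wes, Bob, Bob, Priya, Farah, Bob, Bob, Hiro, Gus, Yara

id=2: preferred_name=NULL, nickname=NULL, → literal Bob → Bob
id=3: preferred_name=NULL, nickname=Farah → Farah
id=4: preferred_name=NULL, nickname=Lena → Lena
id=5: preferred_name=Wes → Wes
id=6: preferred_name=NULL, nickname=NULL, → literal Bob → Bob
id=7: preferred_name=NULL, nickname=NULL, → literal Bob → Bob
id=8: preferred_name=Priya → Priya
id=9: preferred_name=Farah → Farah
id=10: preferred_name=NULL, nickname=NULL, → literal Bob → Bob
id=11: preferred_name=NULL, nickname=NULL, → literal Bob → Bob
id=12: preferred_name=Hiro → Hiro
id=13: preferred_name=Gus → Gus
id=14: preferred_name=NULL, nickname=Yara → Yara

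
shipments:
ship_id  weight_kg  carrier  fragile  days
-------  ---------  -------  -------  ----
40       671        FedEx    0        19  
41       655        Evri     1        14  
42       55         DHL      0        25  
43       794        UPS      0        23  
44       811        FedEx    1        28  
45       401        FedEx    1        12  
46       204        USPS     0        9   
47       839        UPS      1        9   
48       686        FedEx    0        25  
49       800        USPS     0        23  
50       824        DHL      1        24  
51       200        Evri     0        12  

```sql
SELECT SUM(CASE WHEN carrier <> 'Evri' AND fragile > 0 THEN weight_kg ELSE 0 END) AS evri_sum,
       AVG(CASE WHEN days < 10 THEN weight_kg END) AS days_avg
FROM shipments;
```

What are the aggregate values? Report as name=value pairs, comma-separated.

[evri_sum: carrier <> 'Evri' AND fragile > 0]
ship_id=40: ✗
ship_id=41: ✗
ship_id=42: ✗
ship_id=43: ✗
ship_id=44: ✓ → 811
ship_id=45: ✓ → 401
ship_id=46: ✗
ship_id=47: ✓ → 839
ship_id=48: ✗
ship_id=49: ✗
ship_id=50: ✓ → 824
ship_id=51: ✗
evri_sum = 811 + 401 + 839 + 824 = 2875
—
[days_avg: days < 10]
ship_id=40: ✗
ship_id=41: ✗
ship_id=42: ✗
ship_id=43: ✗
ship_id=44: ✗
ship_id=45: ✗
ship_id=46: ✓ → 204
ship_id=47: ✓ → 839
ship_id=48: ✗
ship_id=49: ✗
ship_id=50: ✗
ship_id=51: ✗
days_avg = (204 + 839) / 2 = 521.5

evri_sum=2875, days_avg=521.5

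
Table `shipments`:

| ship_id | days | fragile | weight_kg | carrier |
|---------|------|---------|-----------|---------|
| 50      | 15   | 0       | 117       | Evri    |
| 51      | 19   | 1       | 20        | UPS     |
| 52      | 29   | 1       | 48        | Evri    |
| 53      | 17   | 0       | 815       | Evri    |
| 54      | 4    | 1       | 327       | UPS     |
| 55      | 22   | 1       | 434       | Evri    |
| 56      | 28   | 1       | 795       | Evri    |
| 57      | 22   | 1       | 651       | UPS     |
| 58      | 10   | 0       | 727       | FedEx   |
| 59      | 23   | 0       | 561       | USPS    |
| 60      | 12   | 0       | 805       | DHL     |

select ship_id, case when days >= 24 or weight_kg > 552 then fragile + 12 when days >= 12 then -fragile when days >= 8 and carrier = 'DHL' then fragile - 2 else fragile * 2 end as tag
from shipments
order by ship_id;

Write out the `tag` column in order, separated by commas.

0, -1, 13, 12, 2, -1, 13, 13, 12, 12, 12

ship_id=50: days >= 12 → 0
ship_id=51: days >= 12 → -1
ship_id=52: days >= 24 or weight_kg > 552 → 13
ship_id=53: days >= 24 or weight_kg > 552 → 12
ship_id=54: ELSE → 2
ship_id=55: days >= 12 → -1
ship_id=56: days >= 24 or weight_kg > 552 → 13
ship_id=57: days >= 24 or weight_kg > 552 → 13
ship_id=58: days >= 24 or weight_kg > 552 → 12
ship_id=59: days >= 24 or weight_kg > 552 → 12
ship_id=60: days >= 24 or weight_kg > 552 → 12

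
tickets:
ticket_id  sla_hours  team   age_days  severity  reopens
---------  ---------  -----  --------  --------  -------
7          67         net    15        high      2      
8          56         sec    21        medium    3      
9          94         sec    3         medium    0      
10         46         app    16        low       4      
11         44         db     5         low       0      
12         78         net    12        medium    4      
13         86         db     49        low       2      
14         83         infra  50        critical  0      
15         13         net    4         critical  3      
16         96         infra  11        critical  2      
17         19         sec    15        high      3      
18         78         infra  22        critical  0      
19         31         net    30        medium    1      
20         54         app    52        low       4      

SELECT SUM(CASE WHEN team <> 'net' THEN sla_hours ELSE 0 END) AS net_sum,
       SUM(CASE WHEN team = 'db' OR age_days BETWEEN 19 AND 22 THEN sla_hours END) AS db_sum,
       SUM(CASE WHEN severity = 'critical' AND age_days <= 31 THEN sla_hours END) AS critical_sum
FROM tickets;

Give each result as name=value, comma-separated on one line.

[net_sum: team <> 'net']
ticket_id=7: ✗
ticket_id=8: ✓ → 56
ticket_id=9: ✓ → 94
ticket_id=10: ✓ → 46
ticket_id=11: ✓ → 44
ticket_id=12: ✗
ticket_id=13: ✓ → 86
ticket_id=14: ✓ → 83
ticket_id=15: ✗
ticket_id=16: ✓ → 96
ticket_id=17: ✓ → 19
ticket_id=18: ✓ → 78
ticket_id=19: ✗
ticket_id=20: ✓ → 54
net_sum = 56 + 94 + 46 + 44 + 86 + 83 + 96 + 19 + 78 + 54 = 656
—
[db_sum: team = 'db' OR age_days BETWEEN 19 AND 22]
ticket_id=7: ✗
ticket_id=8: ✓ → 56
ticket_id=9: ✗
ticket_id=10: ✗
ticket_id=11: ✓ → 44
ticket_id=12: ✗
ticket_id=13: ✓ → 86
ticket_id=14: ✗
ticket_id=15: ✗
ticket_id=16: ✗
ticket_id=17: ✗
ticket_id=18: ✓ → 78
ticket_id=19: ✗
ticket_id=20: ✗
db_sum = 56 + 44 + 86 + 78 = 264
—
[critical_sum: severity = 'critical' AND age_days <= 31]
ticket_id=7: ✗
ticket_id=8: ✗
ticket_id=9: ✗
ticket_id=10: ✗
ticket_id=11: ✗
ticket_id=12: ✗
ticket_id=13: ✗
ticket_id=14: ✗
ticket_id=15: ✓ → 13
ticket_id=16: ✓ → 96
ticket_id=17: ✗
ticket_id=18: ✓ → 78
ticket_id=19: ✗
ticket_id=20: ✗
critical_sum = 13 + 96 + 78 = 187

net_sum=656, db_sum=264, critical_sum=187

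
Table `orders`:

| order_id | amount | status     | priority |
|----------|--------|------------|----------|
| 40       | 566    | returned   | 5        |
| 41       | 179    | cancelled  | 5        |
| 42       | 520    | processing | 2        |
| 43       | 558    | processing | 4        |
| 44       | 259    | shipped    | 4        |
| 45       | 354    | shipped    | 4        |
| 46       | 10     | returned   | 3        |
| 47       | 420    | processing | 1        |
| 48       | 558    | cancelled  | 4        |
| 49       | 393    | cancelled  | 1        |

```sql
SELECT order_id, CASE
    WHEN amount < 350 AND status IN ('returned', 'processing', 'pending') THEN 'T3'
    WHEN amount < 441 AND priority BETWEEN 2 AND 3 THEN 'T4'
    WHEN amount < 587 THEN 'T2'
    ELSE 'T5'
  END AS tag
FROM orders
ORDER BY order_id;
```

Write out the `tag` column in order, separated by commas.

order_id=40: amount < 587 → T2
order_id=41: amount < 587 → T2
order_id=42: amount < 587 → T2
order_id=43: amount < 587 → T2
order_id=44: amount < 587 → T2
order_id=45: amount < 587 → T2
order_id=46: amount < 350 AND status IN ('returned', 'processing', 'pending') → T3
order_id=47: amount < 587 → T2
order_id=48: amount < 587 → T2
order_id=49: amount < 587 → T2

T2, T2, T2, T2, T2, T2, T3, T2, T2, T2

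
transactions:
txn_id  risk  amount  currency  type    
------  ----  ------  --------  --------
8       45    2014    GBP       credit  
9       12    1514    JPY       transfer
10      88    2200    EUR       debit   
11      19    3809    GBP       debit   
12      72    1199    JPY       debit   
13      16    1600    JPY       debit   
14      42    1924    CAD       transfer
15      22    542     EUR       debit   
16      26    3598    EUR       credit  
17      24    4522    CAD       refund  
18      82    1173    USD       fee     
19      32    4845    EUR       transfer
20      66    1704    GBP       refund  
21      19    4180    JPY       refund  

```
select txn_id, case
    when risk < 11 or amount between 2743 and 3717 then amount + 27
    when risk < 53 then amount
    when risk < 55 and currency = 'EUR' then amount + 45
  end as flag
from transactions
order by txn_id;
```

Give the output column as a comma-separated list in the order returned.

2014, 1514, NULL, 3809, NULL, 1600, 1924, 542, 3625, 4522, NULL, 4845, NULL, 4180

txn_id=8: risk < 53 → 2014
txn_id=9: risk < 53 → 1514
txn_id=10: (no match → NULL) → NULL
txn_id=11: risk < 53 → 3809
txn_id=12: (no match → NULL) → NULL
txn_id=13: risk < 53 → 1600
txn_id=14: risk < 53 → 1924
txn_id=15: risk < 53 → 542
txn_id=16: risk < 11 or amount between 2743 and 3717 → 3625
txn_id=17: risk < 53 → 4522
txn_id=18: (no match → NULL) → NULL
txn_id=19: risk < 53 → 4845
txn_id=20: (no match → NULL) → NULL
txn_id=21: risk < 53 → 4180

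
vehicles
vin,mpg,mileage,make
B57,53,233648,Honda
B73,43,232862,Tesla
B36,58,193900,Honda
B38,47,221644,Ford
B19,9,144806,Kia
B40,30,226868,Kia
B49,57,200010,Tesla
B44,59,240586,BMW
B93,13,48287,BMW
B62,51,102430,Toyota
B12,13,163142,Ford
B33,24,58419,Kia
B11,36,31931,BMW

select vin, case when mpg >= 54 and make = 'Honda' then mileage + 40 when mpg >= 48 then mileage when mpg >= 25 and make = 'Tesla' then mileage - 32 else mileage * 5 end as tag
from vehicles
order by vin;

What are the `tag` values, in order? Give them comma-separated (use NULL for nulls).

vin=B11: ELSE → 159655
vin=B12: ELSE → 815710
vin=B19: ELSE → 724030
vin=B33: ELSE → 292095
vin=B36: mpg >= 54 and make = 'Honda' → 193940
vin=B38: ELSE → 1108220
vin=B40: ELSE → 1134340
vin=B44: mpg >= 48 → 240586
vin=B49: mpg >= 48 → 200010
vin=B57: mpg >= 48 → 233648
vin=B62: mpg >= 48 → 102430
vin=B73: mpg >= 25 and make = 'Tesla' → 232830
vin=B93: ELSE → 241435

159655, 815710, 724030, 292095, 193940, 1108220, 1134340, 240586, 200010, 233648, 102430, 232830, 241435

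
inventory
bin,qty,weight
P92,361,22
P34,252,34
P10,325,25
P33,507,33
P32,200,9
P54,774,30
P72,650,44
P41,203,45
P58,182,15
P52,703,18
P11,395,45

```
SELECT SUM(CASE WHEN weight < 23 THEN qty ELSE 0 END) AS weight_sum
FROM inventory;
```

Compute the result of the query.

1446

bin=P92: ✓ → 361
bin=P34: ✗
bin=P10: ✗
bin=P33: ✗
bin=P32: ✓ → 200
bin=P54: ✗
bin=P72: ✗
bin=P41: ✗
bin=P58: ✓ → 182
bin=P52: ✓ → 703
bin=P11: ✗
weight_sum = 361 + 200 + 182 + 703 = 1446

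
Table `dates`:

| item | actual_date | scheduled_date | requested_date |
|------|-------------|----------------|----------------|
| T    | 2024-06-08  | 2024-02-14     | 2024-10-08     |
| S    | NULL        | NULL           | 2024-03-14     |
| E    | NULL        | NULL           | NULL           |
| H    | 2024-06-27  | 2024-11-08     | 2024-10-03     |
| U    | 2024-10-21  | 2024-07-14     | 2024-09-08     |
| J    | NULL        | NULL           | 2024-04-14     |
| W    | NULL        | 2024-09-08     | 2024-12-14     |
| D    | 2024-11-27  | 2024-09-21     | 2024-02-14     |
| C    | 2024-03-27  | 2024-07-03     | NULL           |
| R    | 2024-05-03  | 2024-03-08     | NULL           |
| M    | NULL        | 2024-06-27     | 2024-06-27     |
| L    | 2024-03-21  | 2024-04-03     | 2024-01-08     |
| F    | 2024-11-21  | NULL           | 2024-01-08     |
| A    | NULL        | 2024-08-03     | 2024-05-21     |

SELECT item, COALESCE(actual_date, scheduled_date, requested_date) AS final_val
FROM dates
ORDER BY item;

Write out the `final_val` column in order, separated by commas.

2024-08-03, 2024-03-27, 2024-11-27, NULL, 2024-11-21, 2024-06-27, 2024-04-14, 2024-03-21, 2024-06-27, 2024-05-03, 2024-03-14, 2024-06-08, 2024-10-21, 2024-09-08

item=A: actual_date=NULL, scheduled_date=2024-08-03 → 2024-08-03
item=C: actual_date=2024-03-27 → 2024-03-27
item=D: actual_date=2024-11-27 → 2024-11-27
item=E: actual_date=NULL, scheduled_date=NULL, requested_date=NULL (all NULL) → NULL
item=F: actual_date=2024-11-21 → 2024-11-21
item=H: actual_date=2024-06-27 → 2024-06-27
item=J: actual_date=NULL, scheduled_date=NULL, requested_date=2024-04-14 → 2024-04-14
item=L: actual_date=2024-03-21 → 2024-03-21
item=M: actual_date=NULL, scheduled_date=2024-06-27 → 2024-06-27
item=R: actual_date=2024-05-03 → 2024-05-03
item=S: actual_date=NULL, scheduled_date=NULL, requested_date=2024-03-14 → 2024-03-14
item=T: actual_date=2024-06-08 → 2024-06-08
item=U: actual_date=2024-10-21 → 2024-10-21
item=W: actual_date=NULL, scheduled_date=2024-09-08 → 2024-09-08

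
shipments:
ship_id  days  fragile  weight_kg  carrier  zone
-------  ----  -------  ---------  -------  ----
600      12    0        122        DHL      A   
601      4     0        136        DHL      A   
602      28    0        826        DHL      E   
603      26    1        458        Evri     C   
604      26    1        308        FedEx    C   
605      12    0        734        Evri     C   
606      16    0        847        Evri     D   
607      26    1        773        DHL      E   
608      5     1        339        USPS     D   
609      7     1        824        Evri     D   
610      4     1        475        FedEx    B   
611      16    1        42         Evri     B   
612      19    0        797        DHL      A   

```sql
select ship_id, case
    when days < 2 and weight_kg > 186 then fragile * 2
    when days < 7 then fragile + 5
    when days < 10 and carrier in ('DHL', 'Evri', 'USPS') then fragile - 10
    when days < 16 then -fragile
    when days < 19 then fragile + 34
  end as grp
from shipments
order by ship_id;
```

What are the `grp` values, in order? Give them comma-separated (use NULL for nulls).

ship_id=600: days < 16 → 0
ship_id=601: days < 7 → 5
ship_id=602: (no match → NULL) → NULL
ship_id=603: (no match → NULL) → NULL
ship_id=604: (no match → NULL) → NULL
ship_id=605: days < 16 → 0
ship_id=606: days < 19 → 34
ship_id=607: (no match → NULL) → NULL
ship_id=608: days < 7 → 6
ship_id=609: days < 10 and carrier in ('DHL', 'Evri', 'USPS') → -9
ship_id=610: days < 7 → 6
ship_id=611: days < 19 → 35
ship_id=612: (no match → NULL) → NULL

0, 5, NULL, NULL, NULL, 0, 34, NULL, 6, -9, 6, 35, NULL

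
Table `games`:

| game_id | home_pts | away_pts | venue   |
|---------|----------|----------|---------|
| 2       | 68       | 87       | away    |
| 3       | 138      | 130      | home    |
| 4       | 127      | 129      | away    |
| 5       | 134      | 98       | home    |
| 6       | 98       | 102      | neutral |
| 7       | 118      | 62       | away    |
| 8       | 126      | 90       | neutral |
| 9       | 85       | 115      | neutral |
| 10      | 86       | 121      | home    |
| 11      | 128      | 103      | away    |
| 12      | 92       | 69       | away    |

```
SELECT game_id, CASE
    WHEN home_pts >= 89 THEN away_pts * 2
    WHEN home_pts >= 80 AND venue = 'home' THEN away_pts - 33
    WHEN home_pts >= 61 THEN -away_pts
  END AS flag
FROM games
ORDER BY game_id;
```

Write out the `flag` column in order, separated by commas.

-87, 260, 258, 196, 204, 124, 180, -115, 88, 206, 138

game_id=2: home_pts >= 61 → -87
game_id=3: home_pts >= 89 → 260
game_id=4: home_pts >= 89 → 258
game_id=5: home_pts >= 89 → 196
game_id=6: home_pts >= 89 → 204
game_id=7: home_pts >= 89 → 124
game_id=8: home_pts >= 89 → 180
game_id=9: home_pts >= 61 → -115
game_id=10: home_pts >= 80 AND venue = 'home' → 88
game_id=11: home_pts >= 89 → 206
game_id=12: home_pts >= 89 → 138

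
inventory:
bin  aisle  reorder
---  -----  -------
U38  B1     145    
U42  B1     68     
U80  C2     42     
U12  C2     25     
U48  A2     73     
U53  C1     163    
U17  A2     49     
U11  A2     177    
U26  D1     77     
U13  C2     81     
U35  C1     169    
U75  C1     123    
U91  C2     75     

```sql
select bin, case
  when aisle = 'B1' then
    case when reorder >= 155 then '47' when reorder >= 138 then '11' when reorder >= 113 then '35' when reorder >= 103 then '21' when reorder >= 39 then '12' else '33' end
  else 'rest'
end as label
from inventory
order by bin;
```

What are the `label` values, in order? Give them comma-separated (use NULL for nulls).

bin=U11: aisle='A2' → outer ELSE → rest
bin=U12: aisle='C2' → outer ELSE → rest
bin=U13: aisle='C2' → outer ELSE → rest
bin=U17: aisle='A2' → outer ELSE → rest
bin=U26: aisle='D1' → outer ELSE → rest
bin=U35: aisle='C1' → outer ELSE → rest
bin=U38: aisle='B1' → inner[reorder >= 138] → 11
bin=U42: aisle='B1' → inner[reorder >= 39] → 12
bin=U48: aisle='A2' → outer ELSE → rest
bin=U53: aisle='C1' → outer ELSE → rest
bin=U75: aisle='C1' → outer ELSE → rest
bin=U80: aisle='C2' → outer ELSE → rest
bin=U91: aisle='C2' → outer ELSE → rest

rest, rest, rest, rest, rest, rest, 11, 12, rest, rest, rest, rest, rest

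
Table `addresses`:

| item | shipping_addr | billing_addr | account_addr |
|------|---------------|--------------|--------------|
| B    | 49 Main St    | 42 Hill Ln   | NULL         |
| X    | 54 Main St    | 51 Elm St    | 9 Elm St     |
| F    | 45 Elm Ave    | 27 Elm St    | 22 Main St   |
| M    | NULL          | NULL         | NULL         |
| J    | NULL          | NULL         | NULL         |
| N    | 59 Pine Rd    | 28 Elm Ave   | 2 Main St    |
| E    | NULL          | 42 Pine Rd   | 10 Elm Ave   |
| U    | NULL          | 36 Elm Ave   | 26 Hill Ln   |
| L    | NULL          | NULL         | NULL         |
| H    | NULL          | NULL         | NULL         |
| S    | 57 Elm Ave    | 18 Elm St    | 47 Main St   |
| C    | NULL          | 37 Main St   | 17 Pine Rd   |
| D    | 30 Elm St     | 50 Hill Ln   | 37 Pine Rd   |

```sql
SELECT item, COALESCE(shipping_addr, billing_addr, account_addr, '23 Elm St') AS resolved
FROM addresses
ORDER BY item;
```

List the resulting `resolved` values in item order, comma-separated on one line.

49 Main St, 37 Main St, 30 Elm St, 42 Pine Rd, 45 Elm Ave, 23 Elm St, 23 Elm St, 23 Elm St, 23 Elm St, 59 Pine Rd, 57 Elm Ave, 36 Elm Ave, 54 Main St

item=B: shipping_addr=49 Main St → 49 Main St
item=C: shipping_addr=NULL, billing_addr=37 Main St → 37 Main St
item=D: shipping_addr=30 Elm St → 30 Elm St
item=E: shipping_addr=NULL, billing_addr=42 Pine Rd → 42 Pine Rd
item=F: shipping_addr=45 Elm Ave → 45 Elm Ave
item=H: shipping_addr=NULL, billing_addr=NULL, account_addr=NULL, → literal 23 Elm St → 23 Elm St
item=J: shipping_addr=NULL, billing_addr=NULL, account_addr=NULL, → literal 23 Elm St → 23 Elm St
item=L: shipping_addr=NULL, billing_addr=NULL, account_addr=NULL, → literal 23 Elm St → 23 Elm St
item=M: shipping_addr=NULL, billing_addr=NULL, account_addr=NULL, → literal 23 Elm St → 23 Elm St
item=N: shipping_addr=59 Pine Rd → 59 Pine Rd
item=S: shipping_addr=57 Elm Ave → 57 Elm Ave
item=U: shipping_addr=NULL, billing_addr=36 Elm Ave → 36 Elm Ave
item=X: shipping_addr=54 Main St → 54 Main St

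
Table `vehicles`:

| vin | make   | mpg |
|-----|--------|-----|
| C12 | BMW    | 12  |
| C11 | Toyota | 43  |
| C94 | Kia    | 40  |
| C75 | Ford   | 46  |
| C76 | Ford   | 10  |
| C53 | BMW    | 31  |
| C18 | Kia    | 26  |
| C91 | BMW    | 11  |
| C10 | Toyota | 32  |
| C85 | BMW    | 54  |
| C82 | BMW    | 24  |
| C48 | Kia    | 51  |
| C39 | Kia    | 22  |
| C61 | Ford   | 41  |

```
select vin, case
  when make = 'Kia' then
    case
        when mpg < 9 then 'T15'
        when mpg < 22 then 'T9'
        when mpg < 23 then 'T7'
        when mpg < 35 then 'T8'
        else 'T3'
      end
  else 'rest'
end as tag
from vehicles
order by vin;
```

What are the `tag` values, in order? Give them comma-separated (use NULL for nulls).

vin=C10: make='Toyota' → outer ELSE → rest
vin=C11: make='Toyota' → outer ELSE → rest
vin=C12: make='BMW' → outer ELSE → rest
vin=C18: make='Kia' → inner[mpg < 35] → T8
vin=C39: make='Kia' → inner[mpg < 23] → T7
vin=C48: make='Kia' → inner[ELSE] → T3
vin=C53: make='BMW' → outer ELSE → rest
vin=C61: make='Ford' → outer ELSE → rest
vin=C75: make='Ford' → outer ELSE → rest
vin=C76: make='Ford' → outer ELSE → rest
vin=C82: make='BMW' → outer ELSE → rest
vin=C85: make='BMW' → outer ELSE → rest
vin=C91: make='BMW' → outer ELSE → rest
vin=C94: make='Kia' → inner[ELSE] → T3

rest, rest, rest, T8, T7, T3, rest, rest, rest, rest, rest, rest, rest, T3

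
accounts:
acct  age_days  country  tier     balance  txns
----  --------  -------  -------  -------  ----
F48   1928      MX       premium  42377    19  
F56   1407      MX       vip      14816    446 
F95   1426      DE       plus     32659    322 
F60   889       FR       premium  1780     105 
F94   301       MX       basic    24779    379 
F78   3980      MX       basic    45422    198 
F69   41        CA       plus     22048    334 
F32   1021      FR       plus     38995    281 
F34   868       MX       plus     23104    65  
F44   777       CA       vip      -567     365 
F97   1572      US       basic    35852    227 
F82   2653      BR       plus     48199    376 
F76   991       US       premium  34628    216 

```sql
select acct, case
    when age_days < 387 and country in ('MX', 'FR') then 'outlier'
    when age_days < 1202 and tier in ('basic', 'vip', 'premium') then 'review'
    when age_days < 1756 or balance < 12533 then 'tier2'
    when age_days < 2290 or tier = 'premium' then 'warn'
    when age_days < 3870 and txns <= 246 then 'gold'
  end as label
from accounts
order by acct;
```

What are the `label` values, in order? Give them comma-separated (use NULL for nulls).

acct=F32: age_days < 1756 or balance < 12533 → tier2
acct=F34: age_days < 1756 or balance < 12533 → tier2
acct=F44: age_days < 1202 and tier in ('basic', 'vip', 'premium') → review
acct=F48: age_days < 2290 or tier = 'premium' → warn
acct=F56: age_days < 1756 or balance < 12533 → tier2
acct=F60: age_days < 1202 and tier in ('basic', 'vip', 'premium') → review
acct=F69: age_days < 1756 or balance < 12533 → tier2
acct=F76: age_days < 1202 and tier in ('basic', 'vip', 'premium') → review
acct=F78: (no match → NULL) → NULL
acct=F82: (no match → NULL) → NULL
acct=F94: age_days < 387 and country in ('MX', 'FR') → outlier
acct=F95: age_days < 1756 or balance < 12533 → tier2
acct=F97: age_days < 1756 or balance < 12533 → tier2

tier2, tier2, review, warn, tier2, review, tier2, review, NULL, NULL, outlier, tier2, tier2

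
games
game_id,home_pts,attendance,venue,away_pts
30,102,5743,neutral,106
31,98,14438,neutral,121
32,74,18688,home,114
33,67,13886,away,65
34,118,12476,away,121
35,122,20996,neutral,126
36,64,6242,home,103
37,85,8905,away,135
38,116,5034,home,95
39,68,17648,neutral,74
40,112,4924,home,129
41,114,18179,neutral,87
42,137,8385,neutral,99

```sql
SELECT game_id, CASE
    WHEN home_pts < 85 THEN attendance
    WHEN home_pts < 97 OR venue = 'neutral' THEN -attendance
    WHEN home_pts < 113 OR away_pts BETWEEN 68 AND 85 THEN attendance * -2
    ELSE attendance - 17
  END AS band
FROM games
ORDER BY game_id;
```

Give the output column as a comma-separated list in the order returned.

game_id=30: home_pts < 97 OR venue = 'neutral' → -5743
game_id=31: home_pts < 97 OR venue = 'neutral' → -14438
game_id=32: home_pts < 85 → 18688
game_id=33: home_pts < 85 → 13886
game_id=34: ELSE → 12459
game_id=35: home_pts < 97 OR venue = 'neutral' → -20996
game_id=36: home_pts < 85 → 6242
game_id=37: home_pts < 97 OR venue = 'neutral' → -8905
game_id=38: ELSE → 5017
game_id=39: home_pts < 85 → 17648
game_id=40: home_pts < 113 OR away_pts BETWEEN 68 AND 85 → -9848
game_id=41: home_pts < 97 OR venue = 'neutral' → -18179
game_id=42: home_pts < 97 OR venue = 'neutral' → -8385

-5743, -14438, 18688, 13886, 12459, -20996, 6242, -8905, 5017, 17648, -9848, -18179, -8385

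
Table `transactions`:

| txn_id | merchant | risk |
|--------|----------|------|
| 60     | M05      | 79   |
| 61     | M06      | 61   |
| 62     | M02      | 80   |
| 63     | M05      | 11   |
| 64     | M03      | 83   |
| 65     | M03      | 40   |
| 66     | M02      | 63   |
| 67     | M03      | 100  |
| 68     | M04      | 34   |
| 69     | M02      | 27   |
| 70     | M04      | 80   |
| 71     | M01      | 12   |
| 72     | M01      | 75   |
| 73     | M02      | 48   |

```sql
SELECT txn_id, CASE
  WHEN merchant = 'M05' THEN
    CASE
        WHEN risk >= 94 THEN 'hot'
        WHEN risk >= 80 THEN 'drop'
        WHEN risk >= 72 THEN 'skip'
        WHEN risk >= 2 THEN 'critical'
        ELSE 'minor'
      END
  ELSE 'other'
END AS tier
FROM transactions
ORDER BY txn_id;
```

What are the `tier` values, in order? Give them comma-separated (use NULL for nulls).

skip, other, other, critical, other, other, other, other, other, other, other, other, other, other

txn_id=60: merchant='M05' → inner[risk >= 72] → skip
txn_id=61: merchant='M06' → outer ELSE → other
txn_id=62: merchant='M02' → outer ELSE → other
txn_id=63: merchant='M05' → inner[risk >= 2] → critical
txn_id=64: merchant='M03' → outer ELSE → other
txn_id=65: merchant='M03' → outer ELSE → other
txn_id=66: merchant='M02' → outer ELSE → other
txn_id=67: merchant='M03' → outer ELSE → other
txn_id=68: merchant='M04' → outer ELSE → other
txn_id=69: merchant='M02' → outer ELSE → other
txn_id=70: merchant='M04' → outer ELSE → other
txn_id=71: merchant='M01' → outer ELSE → other
txn_id=72: merchant='M01' → outer ELSE → other
txn_id=73: merchant='M02' → outer ELSE → other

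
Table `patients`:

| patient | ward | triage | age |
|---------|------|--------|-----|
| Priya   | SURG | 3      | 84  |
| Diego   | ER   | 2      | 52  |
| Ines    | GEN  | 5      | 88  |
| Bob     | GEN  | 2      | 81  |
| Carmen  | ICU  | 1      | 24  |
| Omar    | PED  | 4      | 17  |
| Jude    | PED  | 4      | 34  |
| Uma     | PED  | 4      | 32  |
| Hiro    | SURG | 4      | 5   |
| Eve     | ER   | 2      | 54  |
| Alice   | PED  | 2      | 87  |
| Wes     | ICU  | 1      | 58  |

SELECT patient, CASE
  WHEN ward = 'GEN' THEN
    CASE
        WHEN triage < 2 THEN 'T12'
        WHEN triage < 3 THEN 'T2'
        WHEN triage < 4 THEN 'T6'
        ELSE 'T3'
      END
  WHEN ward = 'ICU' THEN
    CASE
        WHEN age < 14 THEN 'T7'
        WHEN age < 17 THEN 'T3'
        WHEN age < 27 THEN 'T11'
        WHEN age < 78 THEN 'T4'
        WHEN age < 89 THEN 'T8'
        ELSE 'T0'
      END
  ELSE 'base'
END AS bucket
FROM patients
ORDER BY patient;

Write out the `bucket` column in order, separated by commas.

patient=Alice: ward='PED' → outer ELSE → base
patient=Bob: ward='GEN' → inner[triage < 3] → T2
patient=Carmen: ward='ICU' → inner[age < 27] → T11
patient=Diego: ward='ER' → outer ELSE → base
patient=Eve: ward='ER' → outer ELSE → base
patient=Hiro: ward='SURG' → outer ELSE → base
patient=Ines: ward='GEN' → inner[ELSE] → T3
patient=Jude: ward='PED' → outer ELSE → base
patient=Omar: ward='PED' → outer ELSE → base
patient=Priya: ward='SURG' → outer ELSE → base
patient=Uma: ward='PED' → outer ELSE → base
patient=Wes: ward='ICU' → inner[age < 78] → T4

base, T2, T11, base, base, base, T3, base, base, base, base, T4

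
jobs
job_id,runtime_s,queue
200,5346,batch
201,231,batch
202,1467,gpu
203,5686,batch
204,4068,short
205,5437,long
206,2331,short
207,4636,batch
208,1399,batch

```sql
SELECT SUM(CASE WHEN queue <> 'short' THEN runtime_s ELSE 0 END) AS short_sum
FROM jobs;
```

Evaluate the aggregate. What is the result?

job_id=200: ✓ → 5346
job_id=201: ✓ → 231
job_id=202: ✓ → 1467
job_id=203: ✓ → 5686
job_id=204: ✗
job_id=205: ✓ → 5437
job_id=206: ✗
job_id=207: ✓ → 4636
job_id=208: ✓ → 1399
short_sum = 5346 + 231 + 1467 + 5686 + 5437 + 4636 + 1399 = 24202

24202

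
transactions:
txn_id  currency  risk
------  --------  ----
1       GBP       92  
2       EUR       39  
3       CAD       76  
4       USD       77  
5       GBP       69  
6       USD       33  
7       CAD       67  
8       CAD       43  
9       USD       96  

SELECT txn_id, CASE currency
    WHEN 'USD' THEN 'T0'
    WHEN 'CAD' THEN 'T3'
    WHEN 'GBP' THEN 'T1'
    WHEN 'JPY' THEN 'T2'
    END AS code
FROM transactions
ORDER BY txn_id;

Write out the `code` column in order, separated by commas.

txn_id=1: currency='GBP' → T1
txn_id=2: (no match → NULL) → NULL
txn_id=3: currency='CAD' → T3
txn_id=4: currency='USD' → T0
txn_id=5: currency='GBP' → T1
txn_id=6: currency='USD' → T0
txn_id=7: currency='CAD' → T3
txn_id=8: currency='CAD' → T3
txn_id=9: currency='USD' → T0

T1, NULL, T3, T0, T1, T0, T3, T3, T0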